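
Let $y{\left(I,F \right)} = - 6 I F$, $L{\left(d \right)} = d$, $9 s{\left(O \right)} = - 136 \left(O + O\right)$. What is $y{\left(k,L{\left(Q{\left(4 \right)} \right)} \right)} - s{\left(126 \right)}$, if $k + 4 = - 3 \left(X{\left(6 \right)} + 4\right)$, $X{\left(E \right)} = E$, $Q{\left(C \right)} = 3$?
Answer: $4420$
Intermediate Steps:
$s{\left(O \right)} = - \frac{272 O}{9}$ ($s{\left(O \right)} = \frac{\left(-136\right) \left(O + O\right)}{9} = \frac{\left(-136\right) 2 O}{9} = \frac{\left(-272\right) O}{9} = - \frac{272 O}{9}$)
$k = -34$ ($k = -4 - 3 \left(6 + 4\right) = -4 - 30 = -34$)
$y{\left(I,F \right)} = - 6 F I$
$y{\left(k,L{\left(Q{\left(4 \right)} \right)} \right)} - s{\left(126 \right)} = \left(-6\right) 3 \left(-34\right) - \left(- \frac{272}{9}\right) 126 = 612 - -3808 = 612 + 3808 = 4420$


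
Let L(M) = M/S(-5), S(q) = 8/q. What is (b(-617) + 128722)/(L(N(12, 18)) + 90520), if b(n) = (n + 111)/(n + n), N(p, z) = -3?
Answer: 635373816/446815975 ≈ 1.4220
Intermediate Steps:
L(M) = -5*M/8 (L(M) = M/((8/(-5))) = M/((8*(-1/5))) = M/(-8/5) = M*(-5/8) = -5*M/8)
b(n) = (111 + n)/(2*n) (b(n) = (111 + n)/((2*n)) = (111 + n)*(1/(2*n)) = (111 + n)/(2*n))
(b(-617) + 128722)/(L(N(12, 18)) + 90520) = ((1/2)*(111 - 617)/(-617) + 128722)/(-5/8*(-3) + 90520) = ((1/2)*(-1/617)*(-506) + 128722)/(15/8 + 90520) = (253/617 + 128722)/(724175/8) = (79421727/617)*(8/724175) = 635373816/446815975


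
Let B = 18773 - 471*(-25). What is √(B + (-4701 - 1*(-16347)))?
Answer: 17*√146 ≈ 205.41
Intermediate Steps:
B = 30548 (B = 18773 - 1*(-11775) = 18773 + 11775 = 30548)
√(B + (-4701 - 1*(-16347))) = √(30548 + (-4701 - 1*(-16347))) = √(30548 + (-4701 + 16347)) = √(30548 + 11646) = √42194 = 17*√146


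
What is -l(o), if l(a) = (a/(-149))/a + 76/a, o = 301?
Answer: -11023/44849 ≈ -0.24578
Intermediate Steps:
l(a) = -1/149 + 76/a (l(a) = (a*(-1/149))/a + 76/a = (-a/149)/a + 76/a = -1/149 + 76/a)
-l(o) = -(11324 - 1*301)/(149*301) = -(11324 - 301)/(149*301) = -11023/(149*301) = -1*11023/44849 = -11023/44849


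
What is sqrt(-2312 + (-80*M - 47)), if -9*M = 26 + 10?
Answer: I*sqrt(2039) ≈ 45.155*I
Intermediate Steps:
M = -4 (M = -(26 + 10)/9 = -1/9*36 = -4)
sqrt(-2312 + (-80*M - 47)) = sqrt(-2312 + (-80*(-4) - 47)) = sqrt(-2312 + (320 - 47)) = sqrt(-2312 + 273) = sqrt(-2039) = I*sqrt(2039)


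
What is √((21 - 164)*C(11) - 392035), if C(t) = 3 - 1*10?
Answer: I*√391034 ≈ 625.33*I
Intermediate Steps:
C(t) = -7 (C(t) = 3 - 10 = -7)
√((21 - 164)*C(11) - 392035) = √((21 - 164)*(-7) - 392035) = √(-143*(-7) - 392035) = √(1001 - 392035) = √(-391034) = I*√391034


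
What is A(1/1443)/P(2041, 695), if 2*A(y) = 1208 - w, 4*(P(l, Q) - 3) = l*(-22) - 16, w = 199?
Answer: -1009/22453 ≈ -0.044938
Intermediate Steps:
P(l, Q) = -1 - 11*l/2 (P(l, Q) = 3 + (l*(-22) - 16)/4 = 3 + (-22*l - 16)/4 = 3 + (-16 - 22*l)/4 = 3 + (-4 - 11*l/2) = -1 - 11*l/2)
A(y) = 1009/2 (A(y) = (1208 - 1*199)/2 = (1208 - 199)/2 = (½)*1009 = 1009/2)
A(1/1443)/P(2041, 695) = 1009/(2*(-1 - 11/2*2041)) = 1009/(2*(-1 - 22451/2)) = 1009/(2*(-22453/2)) = (1009/2)*(-2/22453) = -1009/22453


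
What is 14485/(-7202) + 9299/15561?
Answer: -12186899/8620794 ≈ -1.4137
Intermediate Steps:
14485/(-7202) + 9299/15561 = 14485*(-1/7202) + 9299*(1/15561) = -14485/7202 + 9299/15561 = -12186899/8620794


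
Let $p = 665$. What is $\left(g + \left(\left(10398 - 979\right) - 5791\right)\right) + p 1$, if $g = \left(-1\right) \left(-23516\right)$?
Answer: $27809$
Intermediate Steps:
$g = 23516$
$\left(g + \left(\left(10398 - 979\right) - 5791\right)\right) + p 1 = \left(23516 + \left(\left(10398 - 979\right) - 5791\right)\right) + 665 \cdot 1 = \left(23516 + \left(\left(10398 + \left(-2088 + 1109\right)\right) - 5791\right)\right) + 665 = \left(23516 + \left(\left(10398 - 979\right) - 5791\right)\right) + 665 = \left(23516 + \left(9419 - 5791\right)\right) + 665 = \left(23516 + 3628\right) + 665 = 27144 + 665 = 27809$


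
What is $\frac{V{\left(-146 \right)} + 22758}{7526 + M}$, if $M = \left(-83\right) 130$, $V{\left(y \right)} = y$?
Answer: $- \frac{5653}{816} \approx -6.9277$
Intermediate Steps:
$M = -10790$
$\frac{V{\left(-146 \right)} + 22758}{7526 + M} = \frac{-146 + 22758}{7526 - 10790} = \frac{22612}{-3264} = 22612 \left(- \frac{1}{3264}\right) = - \frac{5653}{816}$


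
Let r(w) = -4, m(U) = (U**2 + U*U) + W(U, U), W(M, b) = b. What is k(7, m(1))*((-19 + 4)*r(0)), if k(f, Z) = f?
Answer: 420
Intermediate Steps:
m(U) = U + 2*U**2 (m(U) = (U**2 + U*U) + U = (U**2 + U**2) + U = 2*U**2 + U = U + 2*U**2)
k(7, m(1))*((-19 + 4)*r(0)) = 7*((-19 + 4)*(-4)) = 7*(-15*(-4)) = 7*60 = 420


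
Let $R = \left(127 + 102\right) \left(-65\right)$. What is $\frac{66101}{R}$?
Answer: $- \frac{66101}{14885} \approx -4.4408$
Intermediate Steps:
$R = -14885$ ($R = 229 \left(-65\right) = -14885$)
$\frac{66101}{R} = \frac{66101}{-14885} = 66101 \left(- \frac{1}{14885}\right) = - \frac{66101}{14885}$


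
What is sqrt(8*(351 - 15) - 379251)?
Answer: I*sqrt(376563) ≈ 613.65*I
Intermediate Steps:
sqrt(8*(351 - 15) - 379251) = sqrt(8*336 - 379251) = sqrt(2688 - 379251) = sqrt(-376563) = I*sqrt(376563)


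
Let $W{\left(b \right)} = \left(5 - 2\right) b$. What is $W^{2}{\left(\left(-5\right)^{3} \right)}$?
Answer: $140625$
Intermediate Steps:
$W{\left(b \right)} = 3 b$
$W^{2}{\left(\left(-5\right)^{3} \right)} = \left(3 \left(-5\right)^{3}\right)^{2} = \left(3 \left(-125\right)\right)^{2} = \left(-375\right)^{2} = 140625$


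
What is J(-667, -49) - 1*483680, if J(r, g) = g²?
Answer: -481279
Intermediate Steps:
J(-667, -49) - 1*483680 = (-49)² - 1*483680 = 2401 - 483680 = -481279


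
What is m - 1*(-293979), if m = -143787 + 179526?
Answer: 329718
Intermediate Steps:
m = 35739
m - 1*(-293979) = 35739 - 1*(-293979) = 35739 + 293979 = 329718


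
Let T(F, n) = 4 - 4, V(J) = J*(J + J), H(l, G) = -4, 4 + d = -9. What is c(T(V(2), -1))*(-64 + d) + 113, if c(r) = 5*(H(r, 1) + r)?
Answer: 1653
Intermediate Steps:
d = -13 (d = -4 - 9 = -13)
V(J) = 2*J**2 (V(J) = J*(2*J) = 2*J**2)
T(F, n) = 0
c(r) = -20 + 5*r (c(r) = 5*(-4 + r) = -20 + 5*r)
c(T(V(2), -1))*(-64 + d) + 113 = (-20 + 5*0)*(-64 - 13) + 113 = (-20 + 0)*(-77) + 113 = -20*(-77) + 113 = 1540 + 113 = 1653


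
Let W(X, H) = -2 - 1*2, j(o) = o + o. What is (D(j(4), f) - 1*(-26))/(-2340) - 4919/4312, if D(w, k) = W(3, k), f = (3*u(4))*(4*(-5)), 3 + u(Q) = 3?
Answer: -2901331/2522520 ≈ -1.1502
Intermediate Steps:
j(o) = 2*o
u(Q) = 0 (u(Q) = -3 + 3 = 0)
W(X, H) = -4 (W(X, H) = -2 - 2 = -4)
f = 0 (f = (3*0)*(4*(-5)) = 0*(-20) = 0)
D(w, k) = -4
(D(j(4), f) - 1*(-26))/(-2340) - 4919/4312 = (-4 - 1*(-26))/(-2340) - 4919/4312 = (-4 + 26)*(-1/2340) - 4919*1/4312 = 22*(-1/2340) - 4919/4312 = -11/1170 - 4919/4312 = -2901331/2522520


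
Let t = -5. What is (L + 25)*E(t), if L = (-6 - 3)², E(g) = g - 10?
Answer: -1590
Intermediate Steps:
E(g) = -10 + g
L = 81 (L = (-9)² = 81)
(L + 25)*E(t) = (81 + 25)*(-10 - 5) = 106*(-15) = -1590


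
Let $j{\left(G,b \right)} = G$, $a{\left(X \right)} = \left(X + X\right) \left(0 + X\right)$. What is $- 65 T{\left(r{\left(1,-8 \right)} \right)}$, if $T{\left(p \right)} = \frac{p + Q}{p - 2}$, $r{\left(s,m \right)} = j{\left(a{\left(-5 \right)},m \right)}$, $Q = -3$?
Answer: $- \frac{3055}{48} \approx -63.646$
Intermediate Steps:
$a{\left(X \right)} = 2 X^{2}$ ($a{\left(X \right)} = 2 X X = 2 X^{2}$)
$r{\left(s,m \right)} = 50$ ($r{\left(s,m \right)} = 2 \left(-5\right)^{2} = 2 \cdot 25 = 50$)
$T{\left(p \right)} = \frac{-3 + p}{-2 + p}$ ($T{\left(p \right)} = \frac{p - 3}{p - 2} = \frac{-3 + p}{-2 + p}$)
$- 65 T{\left(r{\left(1,-8 \right)} \right)} = - 65 \frac{-3 + 50}{-2 + 50} = - 65 \cdot \frac{1}{48} \cdot 47 = \left(-65\right) \frac{47}{48} = - \frac{3055}{48}$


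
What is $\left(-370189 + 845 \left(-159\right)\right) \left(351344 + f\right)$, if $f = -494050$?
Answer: $72001456064$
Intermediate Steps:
$\left(-370189 + 845 \left(-159\right)\right) \left(351344 + f\right) = \left(-370189 + 845 \left(-159\right)\right) \left(351344 - 494050\right) = \left(-370189 - 134355\right) \left(-142706\right) = \left(-504544\right) \left(-142706\right) = 72001456064$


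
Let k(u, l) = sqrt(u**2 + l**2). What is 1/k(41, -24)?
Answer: sqrt(2257)/2257 ≈ 0.021049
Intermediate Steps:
k(u, l) = sqrt(l**2 + u**2)
1/k(41, -24) = 1/(sqrt((-24)**2 + 41**2)) = 1/(sqrt(576 + 1681)) = 1/(sqrt(2257)) = sqrt(2257)/2257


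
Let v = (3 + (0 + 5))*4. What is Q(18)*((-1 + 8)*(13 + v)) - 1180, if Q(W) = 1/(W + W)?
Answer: -4685/4 ≈ -1171.3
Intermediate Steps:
Q(W) = 1/(2*W)
v = 32 (v = (3 + 5)*4 = 8*4 = 32)
Q(18)*((-1 + 8)*(13 + v)) - 1180 = ((1/2)/18)*((-1 + 8)*(13 + 32)) - 1180 = ((1/2)*(1/18))*(7*45) - 1180 = (1/36)*315 - 1180 = 35/4 - 1180 = -4685/4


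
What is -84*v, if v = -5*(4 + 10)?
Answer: 5880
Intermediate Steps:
v = -70 (v = -5*14 = -70)
-84*v = -84*(-70) = 5880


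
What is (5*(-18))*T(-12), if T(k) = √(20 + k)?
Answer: -180*√2 ≈ -254.56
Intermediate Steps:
(5*(-18))*T(-12) = (5*(-18))*√(20 - 12) = -180*√2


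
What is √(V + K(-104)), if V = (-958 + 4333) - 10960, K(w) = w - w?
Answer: I*√7585 ≈ 87.092*I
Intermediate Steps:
K(w) = 0
V = -7585 (V = 3375 - 10960 = -7585)
√(V + K(-104)) = √(-7585 + 0) = √(-7585) = I*√7585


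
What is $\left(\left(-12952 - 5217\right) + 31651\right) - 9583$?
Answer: $3899$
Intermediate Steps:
$\left(\left(-12952 - 5217\right) + 31651\right) - 9583 = \left(-18169 + 31651\right) - 9583 = 13482 - 9583 = 3899$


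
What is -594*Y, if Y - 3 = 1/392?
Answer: -349569/196 ≈ -1783.5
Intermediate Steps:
Y = 1177/392 (Y = 3 + 1/392 = 1177/392 ≈ 3.0026)
-594*Y = -594*1177/392 = -349569/196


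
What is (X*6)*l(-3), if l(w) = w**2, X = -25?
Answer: -1350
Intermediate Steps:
(X*6)*l(-3) = -25*6*(-3)**2 = -150*9 = -1350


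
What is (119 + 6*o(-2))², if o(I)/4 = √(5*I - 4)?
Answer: 6097 + 5712*I*√14 ≈ 6097.0 + 21372.0*I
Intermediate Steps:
o(I) = 4*√(-4 + 5*I) (o(I) = 4*√(5*I - 4) = 4*√(-4 + 5*I))
(119 + 6*o(-2))² = (119 + 6*(4*√(-4 + 5*(-2))))² = (119 + 6*(4*√(-4 - 10)))² = (119 + 6*(4*√(-14)))² = (119 + 6*(4*(I*√14)))² = (119 + 6*(4*I*√14))² = (119 + 24*I*√14)²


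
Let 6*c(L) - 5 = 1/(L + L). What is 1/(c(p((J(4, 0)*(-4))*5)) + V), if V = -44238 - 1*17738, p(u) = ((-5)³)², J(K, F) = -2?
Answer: -187500/11620343749 ≈ -1.6135e-5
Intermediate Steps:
p(u) = 15625 (p(u) = (-125)² = 15625)
V = -61976 (V = -44238 - 17738 = -61976)
c(L) = ⅚ + 1/(12*L) (c(L) = ⅚ + 1/(6*(L + L)) = ⅚ + 1/(6*((2*L))) = ⅚ + (1/(2*L))/6 = ⅚ + 1/(12*L))
1/(c(p((J(4, 0)*(-4))*5)) + V) = 1/((1/12)*(1 + 10*15625)/15625 - 61976) = 1/((1/12)*(1/15625)*(1 + 156250) - 61976) = 1/((1/12)*(1/15625)*156251 - 61976) = 1/(156251/187500 - 61976) = 1/(-11620343749/187500) = -187500/11620343749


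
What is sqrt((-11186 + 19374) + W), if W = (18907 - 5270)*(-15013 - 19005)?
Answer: I*sqrt(463895278) ≈ 21538.0*I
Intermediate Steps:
W = -463903466 (W = 13637*(-34018) = -463903466)
sqrt((-11186 + 19374) + W) = sqrt((-11186 + 19374) - 463903466) = sqrt(8188 - 463903466) = sqrt(-463895278) = I*sqrt(463895278)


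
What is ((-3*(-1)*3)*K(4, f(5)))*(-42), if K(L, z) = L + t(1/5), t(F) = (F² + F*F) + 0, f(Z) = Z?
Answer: -38556/25 ≈ -1542.2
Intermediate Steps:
t(F) = 2*F² (t(F) = (F² + F²) + 0 = 2*F² + 0 = 2*F²)
K(L, z) = 2/25 + L (K(L, z) = L + 2*(1/5)² = L + 2*(⅕)² = L + 2*(1/25) = L + 2/25 = 2/25 + L)
((-3*(-1)*3)*K(4, f(5)))*(-42) = ((-3*(-1)*3)*(2/25 + 4))*(-42) = ((3*3)*(102/25))*(-42) = (9*(102/25))*(-42) = (918/25)*(-42) = -38556/25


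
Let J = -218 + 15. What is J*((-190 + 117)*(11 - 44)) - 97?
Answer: -489124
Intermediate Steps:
J = -203
J*((-190 + 117)*(11 - 44)) - 97 = -203*(-190 + 117)*(11 - 44) - 97 = -(-14819)*(-33) - 97 = -203*2409 - 97 = -489027 - 97 = -489124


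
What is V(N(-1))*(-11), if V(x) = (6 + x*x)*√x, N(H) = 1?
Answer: -77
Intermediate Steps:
V(x) = √x*(6 + x²) (V(x) = (6 + x²)*√x = √x*(6 + x²))
V(N(-1))*(-11) = (√1*(6 + 1²))*(-11) = (1*(6 + 1))*(-11) = (1*7)*(-11) = 7*(-11) = -77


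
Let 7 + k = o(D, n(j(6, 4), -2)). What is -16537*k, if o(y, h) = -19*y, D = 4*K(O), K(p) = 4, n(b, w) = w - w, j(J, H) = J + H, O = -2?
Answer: 5143007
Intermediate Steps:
j(J, H) = H + J
n(b, w) = 0
D = 16 (D = 4*4 = 16)
k = -311 (k = -7 - 19*16 = -7 - 304 = -311)
-16537*k = -16537*(-311) = 5143007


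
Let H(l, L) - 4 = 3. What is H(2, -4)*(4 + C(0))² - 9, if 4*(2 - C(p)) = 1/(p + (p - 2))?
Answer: 16231/64 ≈ 253.61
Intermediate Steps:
C(p) = 2 - 1/(4*(-2 + 2*p)) (C(p) = 2 - 1/(4*(p + (p - 2))) = 2 - 1/(4*(p + (-2 + p))) = 2 - 1/(4*(-2 + 2*p)))
H(l, L) = 7 (H(l, L) = 4 + 3 = 7)
H(2, -4)*(4 + C(0))² - 9 = 7*(4 + (-17 + 16*0)/(8*(-1 + 0)))² - 9 = 7*(4 + (⅛)*(-17 + 0)/(-1))² - 9 = 7*(4 + (⅛)*(-1)*(-17))² - 9 = 7*(4 + 17/8)² - 9 = 7*(49/8)² - 9 = 7*(2401/64) - 9 = 16807/64 - 9 = 16231/64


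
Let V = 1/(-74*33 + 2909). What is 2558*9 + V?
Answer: 10751275/467 ≈ 23022.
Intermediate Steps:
V = 1/467 (V = 1/(-2442 + 2909) = 1/467 ≈ 0.0021413)
2558*9 + V = 2558*9 + 1/467 = 23022 + 1/467 = 10751275/467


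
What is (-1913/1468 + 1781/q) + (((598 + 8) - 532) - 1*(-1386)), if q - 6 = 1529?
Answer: 3289612853/2253380 ≈ 1459.9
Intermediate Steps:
q = 1535 (q = 6 + 1529 = 1535)
(-1913/1468 + 1781/q) + (((598 + 8) - 532) - 1*(-1386)) = (-1913/1468 + 1781/1535) + (((598 + 8) - 532) - 1*(-1386)) = (-1913*1/1468 + 1781*(1/1535)) + ((606 - 532) + 1386) = (-1913/1468 + 1781/1535) + (74 + 1386) = -321947/2253380 + 1460 = 3289612853/2253380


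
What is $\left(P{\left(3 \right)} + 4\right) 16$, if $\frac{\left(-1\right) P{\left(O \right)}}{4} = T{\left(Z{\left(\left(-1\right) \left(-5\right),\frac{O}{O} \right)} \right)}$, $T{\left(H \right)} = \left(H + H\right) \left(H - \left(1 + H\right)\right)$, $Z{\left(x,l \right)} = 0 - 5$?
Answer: $-576$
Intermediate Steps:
$Z{\left(x,l \right)} = -5$ ($Z{\left(x,l \right)} = 0 - 5 = -5$)
$T{\left(H \right)} = - 2 H$ ($T{\left(H \right)} = 2 H \left(-1\right) = - 2 H$)
$P{\left(O \right)} = -40$ ($P{\left(O \right)} = - 4 \left(\left(-2\right) \left(-5\right)\right) = \left(-4\right) 10 = -40$)
$\left(P{\left(3 \right)} + 4\right) 16 = \left(-40 + 4\right) 16 = \left(-36\right) 16 = -576$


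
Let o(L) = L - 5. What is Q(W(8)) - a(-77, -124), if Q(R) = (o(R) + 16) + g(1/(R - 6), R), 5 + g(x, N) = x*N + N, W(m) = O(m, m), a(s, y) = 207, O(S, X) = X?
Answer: -181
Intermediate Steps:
o(L) = -5 + L
W(m) = m
g(x, N) = -5 + N + N*x (g(x, N) = -5 + (x*N + N) = -5 + (N*x + N) = -5 + (N + N*x) = -5 + N + N*x)
Q(R) = 6 + 2*R + R/(-6 + R) (Q(R) = ((-5 + R) + 16) + (-5 + R + R/(R - 6)) = (11 + R) + (-5 + R + R/(-6 + R)) = 6 + 2*R + R/(-6 + R))
Q(W(8)) - a(-77, -124) = (8 + 2*(-6 + 8)*(3 + 8))/(-6 + 8) - 1*207 = (8 + 2*2*11)/2 - 207 = (8 + 44)/2 - 207 = (½)*52 - 207 = 26 - 207 = -181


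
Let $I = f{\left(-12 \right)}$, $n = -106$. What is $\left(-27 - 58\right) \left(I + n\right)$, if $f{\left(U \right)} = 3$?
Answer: $8755$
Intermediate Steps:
$I = 3$
$\left(-27 - 58\right) \left(I + n\right) = \left(-27 - 58\right) \left(3 - 106\right) = \left(-85\right) \left(-103\right) = 8755$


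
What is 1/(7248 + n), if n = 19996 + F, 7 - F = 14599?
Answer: 1/12652 ≈ 7.9039e-5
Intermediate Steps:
F = -14592 (F = 7 - 1*14599 = 7 - 14599 = -14592)
n = 5404 (n = 19996 - 14592 = 5404)
1/(7248 + n) = 1/(7248 + 5404) = 1/12652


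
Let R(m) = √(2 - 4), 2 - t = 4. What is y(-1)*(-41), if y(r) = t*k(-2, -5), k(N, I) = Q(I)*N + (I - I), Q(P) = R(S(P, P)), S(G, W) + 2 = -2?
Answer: -164*I*√2 ≈ -231.93*I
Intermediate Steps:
S(G, W) = -4 (S(G, W) = -2 - 2 = -4)
t = -2 (t = 2 - 1*4 = 2 - 4 = -2)
R(m) = I*√2 (R(m) = √(-2) = I*√2)
Q(P) = I*√2
k(N, I) = I*N*√2 (k(N, I) = (I*√2)*N + (I - I) = I*N*√2 + 0 = I*N*√2)
y(r) = 4*I*√2 (y(r) = -2*I*(-2)*√2 = -(-4)*I*√2 = 4*I*√2)
y(-1)*(-41) = (4*I*√2)*(-41) = -164*I*√2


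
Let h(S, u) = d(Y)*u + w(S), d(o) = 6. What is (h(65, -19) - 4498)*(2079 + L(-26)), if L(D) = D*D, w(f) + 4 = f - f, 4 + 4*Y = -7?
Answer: -12717080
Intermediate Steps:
Y = -11/4 (Y = -1 + (¼)*(-7) = -1 - 7/4 = -11/4 ≈ -2.7500)
w(f) = -4 (w(f) = -4 + (f - f) = -4 + 0 = -4)
L(D) = D²
h(S, u) = -4 + 6*u (h(S, u) = 6*u - 4 = -4 + 6*u)
(h(65, -19) - 4498)*(2079 + L(-26)) = ((-4 + 6*(-19)) - 4498)*(2079 + (-26)²) = ((-4 - 114) - 4498)*(2079 + 676) = (-118 - 4498)*2755 = -4616*2755 = -12717080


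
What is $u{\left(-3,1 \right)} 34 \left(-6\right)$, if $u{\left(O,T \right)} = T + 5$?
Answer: $-1224$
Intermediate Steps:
$u{\left(O,T \right)} = 5 + T$
$u{\left(-3,1 \right)} 34 \left(-6\right) = \left(5 + 1\right) 34 \left(-6\right) = 6 \cdot 34 \left(-6\right) = 204 \left(-6\right) = -1224$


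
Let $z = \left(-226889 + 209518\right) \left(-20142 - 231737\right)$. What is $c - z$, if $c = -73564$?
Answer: $-4375463673$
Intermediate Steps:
$z = 4375390109$ ($z = \left(-17371\right) \left(-251879\right) = 4375390109$)
$c - z = -73564 - 4375390109 = -4375463673$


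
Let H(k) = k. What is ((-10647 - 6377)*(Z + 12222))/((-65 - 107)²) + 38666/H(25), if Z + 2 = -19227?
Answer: 257879634/46225 ≈ 5578.8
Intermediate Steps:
Z = -19229 (Z = -2 - 19227 = -19229)
((-10647 - 6377)*(Z + 12222))/((-65 - 107)²) + 38666/H(25) = ((-10647 - 6377)*(-19229 + 12222))/((-65 - 107)²) + 38666/25 = (-17024*(-7007))/((-172)²) + 38666*(1/25) = 119287168/29584 + 38666/25 = 119287168*(1/29584) + 38666/25 = 7455448/1849 + 38666/25 = 257879634/46225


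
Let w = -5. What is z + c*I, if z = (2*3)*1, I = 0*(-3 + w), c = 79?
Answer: 6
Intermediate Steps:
I = 0 (I = 0*(-3 - 5) = 0*(-8) = 0)
z = 6 (z = 6*1 = 6)
z + c*I = 6 + 79*0 = 6 + 0 = 6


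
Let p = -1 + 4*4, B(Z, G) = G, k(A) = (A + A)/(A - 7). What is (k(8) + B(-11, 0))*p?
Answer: 240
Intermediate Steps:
k(A) = 2*A/(-7 + A) (k(A) = (2*A)/(-7 + A) = 2*A/(-7 + A))
p = 15 (p = -1 + 16 = 15)
(k(8) + B(-11, 0))*p = (2*8/(-7 + 8) + 0)*15 = (2*8/1 + 0)*15 = (2*8*1 + 0)*15 = (16 + 0)*15 = 16*15 = 240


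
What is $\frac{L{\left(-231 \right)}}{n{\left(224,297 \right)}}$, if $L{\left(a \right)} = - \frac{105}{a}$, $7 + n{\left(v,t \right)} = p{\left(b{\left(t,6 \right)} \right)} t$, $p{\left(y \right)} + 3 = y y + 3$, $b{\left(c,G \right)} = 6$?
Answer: $\frac{1}{23507} \approx 4.2541 \cdot 10^{-5}$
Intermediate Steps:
$p{\left(y \right)} = y^{2}$ ($p{\left(y \right)} = -3 + \left(y y + 3\right) = -3 + \left(y^{2} + 3\right) = -3 + \left(3 + y^{2}\right) = y^{2}$)
$n{\left(v,t \right)} = -7 + 36 t$ ($n{\left(v,t \right)} = -7 + 6^{2} t = -7 + 36 t$)
$\frac{L{\left(-231 \right)}}{n{\left(224,297 \right)}} = \frac{\left(-105\right) \frac{1}{-231}}{-7 + 36 \cdot 297} = \frac{\left(-105\right) \left(- \frac{1}{231}\right)}{-7 + 10692} = \frac{5}{11 \cdot 10685} = \frac{5}{11} \cdot \frac{1}{10685} = \frac{1}{23507}$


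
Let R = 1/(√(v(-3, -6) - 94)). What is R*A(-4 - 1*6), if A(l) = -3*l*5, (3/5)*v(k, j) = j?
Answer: -75*I*√26/26 ≈ -14.709*I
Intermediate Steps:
v(k, j) = 5*j/3
A(l) = -15*l
R = -I*√26/52 (R = 1/(√((5/3)*(-6) - 94)) = 1/(√(-10 - 94)) = 1/(√(-104)) = 1/(2*I*√26) = -I*√26/52 ≈ -0.098058*I)
R*A(-4 - 1*6) = (-I*√26/52)*(-15*(-4 - 1*6)) = (-I*√26/52)*(-15*(-4 - 6)) = (-I*√26/52)*(-15*(-10)) = -I*√26/52*150 = -75*I*√26/26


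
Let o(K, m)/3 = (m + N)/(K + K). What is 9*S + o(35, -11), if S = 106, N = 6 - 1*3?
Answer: 33378/35 ≈ 953.66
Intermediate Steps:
N = 3 (N = 6 - 3 = 3)
o(K, m) = 3*(3 + m)/(2*K) (o(K, m) = 3*((m + 3)/(K + K)) = 3*((3 + m)/((2*K))) = 3*((3 + m)*(1/(2*K))) = 3*((3 + m)/(2*K)) = 3*(3 + m)/(2*K))
9*S + o(35, -11) = 9*106 + (3/2)*(3 - 11)/35 = 954 + (3/2)*(1/35)*(-8) = 954 - 12/35 = 33378/35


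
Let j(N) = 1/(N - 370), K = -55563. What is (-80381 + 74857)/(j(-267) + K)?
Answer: 879697/8848408 ≈ 0.099419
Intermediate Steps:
j(N) = 1/(-370 + N)
(-80381 + 74857)/(j(-267) + K) = (-80381 + 74857)/(1/(-370 - 267) - 55563) = -5524/(1/(-637) - 55563) = -5524/(-1/637 - 55563) = -5524/(-35393632/637) = -5524*(-637/35393632) = 879697/8848408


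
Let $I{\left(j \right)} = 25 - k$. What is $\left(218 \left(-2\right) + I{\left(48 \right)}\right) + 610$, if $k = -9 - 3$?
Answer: $211$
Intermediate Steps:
$k = -12$ ($k = -9 - 3 = -12$)
$I{\left(j \right)} = 37$ ($I{\left(j \right)} = 25 - -12 = 25 + 12 = 37$)
$\left(218 \left(-2\right) + I{\left(48 \right)}\right) + 610 = \left(218 \left(-2\right) + 37\right) + 610 = \left(-436 + 37\right) + 610 = -399 + 610 = 211$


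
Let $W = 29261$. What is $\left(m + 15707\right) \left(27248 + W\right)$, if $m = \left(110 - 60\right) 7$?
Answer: $907365013$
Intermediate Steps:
$m = 350$ ($m = 50 \cdot 7 = 350$)
$\left(m + 15707\right) \left(27248 + W\right) = \left(350 + 15707\right) \left(27248 + 29261\right) = 16057 \cdot 56509 = 907365013$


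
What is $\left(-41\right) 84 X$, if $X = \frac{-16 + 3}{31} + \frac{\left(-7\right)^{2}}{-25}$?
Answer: $\frac{6350736}{775} \approx 8194.5$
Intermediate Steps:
$X = - \frac{1844}{775}$ ($X = \left(-13\right) \frac{1}{31} + 49 \left(- \frac{1}{25}\right) = - \frac{13}{31} - \frac{49}{25} = - \frac{1844}{775} \approx -2.3794$)
$\left(-41\right) 84 X = \left(-41\right) 84 \left(- \frac{1844}{775}\right) = \left(-3444\right) \left(- \frac{1844}{775}\right) = \frac{6350736}{775}$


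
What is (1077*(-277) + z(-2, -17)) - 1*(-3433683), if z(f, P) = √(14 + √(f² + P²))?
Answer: 3135354 + √(14 + √293) ≈ 3.1354e+6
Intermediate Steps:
z(f, P) = √(14 + √(P² + f²))
(1077*(-277) + z(-2, -17)) - 1*(-3433683) = (1077*(-277) + √(14 + √((-17)² + (-2)²))) - 1*(-3433683) = (-298329 + √(14 + √(289 + 4))) + 3433683 = (-298329 + √(14 + √293)) + 3433683 = 3135354 + √(14 + √293)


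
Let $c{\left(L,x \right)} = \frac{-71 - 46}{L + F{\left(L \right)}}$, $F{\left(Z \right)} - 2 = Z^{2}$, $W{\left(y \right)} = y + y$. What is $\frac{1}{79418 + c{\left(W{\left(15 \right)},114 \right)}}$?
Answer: $\frac{932}{74017459} \approx 1.2592 \cdot 10^{-5}$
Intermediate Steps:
$W{\left(y \right)} = 2 y$
$F{\left(Z \right)} = 2 + Z^{2}$
$c{\left(L,x \right)} = - \frac{117}{2 + L + L^{2}}$ ($c{\left(L,x \right)} = \frac{-71 - 46}{L + \left(2 + L^{2}\right)} = - \frac{117}{2 + L + L^{2}}$)
$\frac{1}{79418 + c{\left(W{\left(15 \right)},114 \right)}} = \frac{1}{79418 - \frac{117}{2 + 2 \cdot 15 + \left(2 \cdot 15\right)^{2}}} = \frac{1}{79418 - \frac{117}{2 + 30 + 30^{2}}} = \frac{1}{79418 - \frac{117}{2 + 30 + 900}} = \frac{1}{79418 - \frac{117}{932}} = \frac{1}{\frac{74017459}{932}} = \frac{932}{74017459}$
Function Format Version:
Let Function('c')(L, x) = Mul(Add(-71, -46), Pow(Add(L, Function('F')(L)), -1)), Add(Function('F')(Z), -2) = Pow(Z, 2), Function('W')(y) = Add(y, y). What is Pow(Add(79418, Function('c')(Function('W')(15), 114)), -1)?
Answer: Rational(932, 74017459) ≈ 1.2592e-5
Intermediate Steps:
Function('W')(y) = Mul(2, y)
Function('F')(Z) = Add(2, Pow(Z, 2))
Function('c')(L, x) = Mul(-117, Pow(Add(2, L, Pow(L, 2)), -1)) (Function('c')(L, x) = Mul(Add(-71, -46), Pow(Add(L, Add(2, Pow(L, 2))), -1)) = Mul(-117, Pow(Add(2, L, Pow(L, 2)), -1)))
Pow(Add(79418, Function('c')(Function('W')(15), 114)), -1) = Pow(Add(79418, Mul(-117, Pow(Add(2, Mul(2, 15), Pow(Mul(2, 15), 2)), -1))), -1) = Pow(Add(79418, Mul(-117, Pow(Add(2, 30, Pow(30, 2)), -1))), -1) = Pow(Add(79418, Mul(-117, Pow(Add(2, 30, 900), -1))), -1) = Pow(Add(79418, Mul(-117, Pow(932, -1))), -1) = Pow(Add(79418, Mul(-117, Rational(1, 932))), -1) = Pow(Add(79418, Rational(-117, 932)), -1) = Pow(Rational(74017459, 932), -1) = Rational(932, 74017459)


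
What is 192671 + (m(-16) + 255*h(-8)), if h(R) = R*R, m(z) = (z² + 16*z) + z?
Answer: 208975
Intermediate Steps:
m(z) = z² + 17*z
h(R) = R²
192671 + (m(-16) + 255*h(-8)) = 192671 + (-16*(17 - 16) + 255*(-8)²) = 192671 + (-16*1 + 255*64) = 192671 + (-16 + 16320) = 192671 + 16304 = 208975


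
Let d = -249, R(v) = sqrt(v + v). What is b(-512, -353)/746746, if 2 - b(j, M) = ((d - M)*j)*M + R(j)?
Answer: -9398271/373373 - 16*I/373373 ≈ -25.171 - 4.2853e-5*I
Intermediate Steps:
R(v) = sqrt(2)*sqrt(v) (R(v) = sqrt(2*v) = sqrt(2)*sqrt(v))
b(j, M) = 2 - sqrt(2)*sqrt(j) - M*j*(-249 - M) (b(j, M) = 2 - (((-249 - M)*j)*M + sqrt(2)*sqrt(j)) = 2 - ((j*(-249 - M))*M + sqrt(2)*sqrt(j)) = 2 - (M*j*(-249 - M) + sqrt(2)*sqrt(j)) = 2 - (sqrt(2)*sqrt(j) + M*j*(-249 - M)) = 2 + (-sqrt(2)*sqrt(j) - M*j*(-249 - M)) = 2 - sqrt(2)*sqrt(j) - M*j*(-249 - M))
b(-512, -353)/746746 = (2 - 512*(-353)**2 - sqrt(2)*sqrt(-512) + 249*(-353)*(-512))/746746 = (2 - 512*124609 - sqrt(2)*16*I*sqrt(2) + 45003264)*(1/746746) = (2 - 63799808 - 32*I + 45003264)*(1/746746) = (-18796542 - 32*I)*(1/746746) = -9398271/373373 - 16*I/373373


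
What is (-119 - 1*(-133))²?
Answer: 196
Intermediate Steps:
(-119 - 1*(-133))² = (-119 + 133)² = 14² = 196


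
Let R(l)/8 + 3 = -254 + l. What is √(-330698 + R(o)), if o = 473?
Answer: I*√328970 ≈ 573.56*I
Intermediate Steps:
R(l) = -2056 + 8*l (R(l) = -24 + 8*(-254 + l) = -24 + (-2032 + 8*l) = -2056 + 8*l)
√(-330698 + R(o)) = √(-330698 + (-2056 + 8*473)) = √(-330698 + (-2056 + 3784)) = √(-330698 + 1728) = √(-328970) = I*√328970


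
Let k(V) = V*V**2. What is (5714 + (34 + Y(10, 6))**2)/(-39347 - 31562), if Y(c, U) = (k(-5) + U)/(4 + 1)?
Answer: -145451/1772725 ≈ -0.082049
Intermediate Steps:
k(V) = V**3
Y(c, U) = -25 + U/5 (Y(c, U) = ((-5)**3 + U)/(4 + 1) = (-125 + U)/5 = (-125 + U)*(1/5) = -25 + U/5)
(5714 + (34 + Y(10, 6))**2)/(-39347 - 31562) = (5714 + (34 + (-25 + (1/5)*6))**2)/(-39347 - 31562) = (5714 + (34 + (-25 + 6/5))**2)/(-70909) = (5714 + (34 - 119/5)**2)*(-1/70909) = (5714 + (51/5)**2)*(-1/70909) = (5714 + 2601/25)*(-1/70909) = (145451/25)*(-1/70909) = -145451/1772725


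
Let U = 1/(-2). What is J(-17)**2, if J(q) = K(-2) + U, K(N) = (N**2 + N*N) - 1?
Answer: 169/4 ≈ 42.250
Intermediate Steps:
K(N) = -1 + 2*N**2 (K(N) = (N**2 + N**2) - 1 = 2*N**2 - 1 = -1 + 2*N**2)
U = -1/2 ≈ -0.50000
J(q) = 13/2 (J(q) = (-1 + 2*(-2)**2) - 1/2 = (-1 + 2*4) - 1/2 = (-1 + 8) - 1/2 = 7 - 1/2 = 13/2)
J(-17)**2 = (13/2)**2 = 169/4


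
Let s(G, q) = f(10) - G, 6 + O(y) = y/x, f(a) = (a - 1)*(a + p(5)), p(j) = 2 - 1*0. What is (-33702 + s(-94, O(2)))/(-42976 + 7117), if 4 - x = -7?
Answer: 33500/35859 ≈ 0.93421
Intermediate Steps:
x = 11 (x = 4 - 1*(-7) = 4 + 7 = 11)
p(j) = 2 (p(j) = 2 + 0 = 2)
f(a) = (-1 + a)*(2 + a) (f(a) = (a - 1)*(a + 2) = (-1 + a)*(2 + a))
O(y) = -6 + y/11
s(G, q) = 108 - G (s(G, q) = (-2 + 10 + 10**2) - G = (-2 + 10 + 100) - G = 108 - G)
(-33702 + s(-94, O(2)))/(-42976 + 7117) = (-33702 + (108 - 1*(-94)))/(-42976 + 7117) = (-33702 + (108 + 94))/(-35859) = (-33702 + 202)*(-1/35859) = -33500*(-1/35859) = 33500/35859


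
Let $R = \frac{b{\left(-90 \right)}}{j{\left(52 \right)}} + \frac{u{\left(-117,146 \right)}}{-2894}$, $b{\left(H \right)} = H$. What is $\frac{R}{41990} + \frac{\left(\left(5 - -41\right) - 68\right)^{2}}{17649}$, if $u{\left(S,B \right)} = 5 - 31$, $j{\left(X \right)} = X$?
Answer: $\frac{763454676247}{27880968569220} \approx 0.027383$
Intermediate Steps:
$u{\left(S,B \right)} = -26$ ($u{\left(S,B \right)} = 5 - 31 = -26$)
$R = - \frac{64777}{37622}$ ($R = - \frac{90}{52} - \frac{26}{-2894} = \left(-90\right) \frac{1}{52} - - \frac{13}{1447} = - \frac{45}{26} + \frac{13}{1447} = - \frac{64777}{37622} \approx -1.7218$)
$\frac{R}{41990} + \frac{\left(\left(5 - -41\right) - 68\right)^{2}}{17649} = - \frac{64777}{37622 \cdot 41990} + \frac{\left(\left(5 - -41\right) - 68\right)^{2}}{17649} = \left(- \frac{64777}{37622}\right) \frac{1}{41990} + \left(\left(5 + 41\right) - 68\right)^{2} \cdot \frac{1}{17649} = - \frac{64777}{1579747780} + \left(46 - 68\right)^{2} \cdot \frac{1}{17649} = - \frac{64777}{1579747780} + \left(-22\right)^{2} \cdot \frac{1}{17649} = - \frac{64777}{1579747780} + 484 \cdot \frac{1}{17649} = - \frac{64777}{1579747780} + \frac{484}{17649} = \frac{763454676247}{27880968569220}$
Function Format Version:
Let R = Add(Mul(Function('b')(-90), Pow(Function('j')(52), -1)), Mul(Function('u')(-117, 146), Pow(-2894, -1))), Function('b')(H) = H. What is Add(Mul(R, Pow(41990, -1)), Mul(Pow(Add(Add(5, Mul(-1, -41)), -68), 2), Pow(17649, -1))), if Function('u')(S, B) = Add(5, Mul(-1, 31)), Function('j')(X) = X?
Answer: Rational(763454676247, 27880968569220) ≈ 0.027383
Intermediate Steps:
Function('u')(S, B) = -26 (Function('u')(S, B) = Add(5, -31) = -26)
R = Rational(-64777, 37622) (R = Add(Mul(-90, Pow(52, -1)), Mul(-26, Pow(-2894, -1))) = Add(Mul(-90, Rational(1, 52)), Mul(-26, Rational(-1, 2894))) = Add(Rational(-45, 26), Rational(13, 1447)) = Rational(-64777, 37622) ≈ -1.7218)
Add(Mul(R, Pow(41990, -1)), Mul(Pow(Add(Add(5, Mul(-1, -41)), -68), 2), Pow(17649, -1))) = Add(Mul(Rational(-64777, 37622), Pow(41990, -1)), Mul(Pow(Add(Add(5, Mul(-1, -41)), -68), 2), Pow(17649, -1))) = Add(Mul(Rational(-64777, 37622), Rational(1, 41990)), Mul(Pow(Add(Add(5, 41), -68), 2), Rational(1, 17649))) = Add(Rational(-64777, 1579747780), Mul(Pow(Add(46, -68), 2), Rational(1, 17649))) = Add(Rational(-64777, 1579747780), Mul(Pow(-22, 2), Rational(1, 17649))) = Add(Rational(-64777, 1579747780), Mul(484, Rational(1, 17649))) = Add(Rational(-64777, 1579747780), Rational(484, 17649)) = Rational(763454676247, 27880968569220)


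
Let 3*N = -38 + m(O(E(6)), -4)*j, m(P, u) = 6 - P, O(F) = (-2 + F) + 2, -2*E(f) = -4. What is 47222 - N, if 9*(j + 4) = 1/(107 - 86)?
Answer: 26785076/567 ≈ 47240.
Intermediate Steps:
E(f) = 2 (E(f) = -1/2*(-4) = 2)
O(F) = F
j = -755/189 (j = -4 + 1/(9*(107 - 86)) = -4 + (1/9)/21 = -4 + (1/9)*(1/21) = -4 + 1/189 = -755/189 ≈ -3.9947)
N = -10202/567 (N = (-38 + (6 - 1*2)*(-755/189))/3 = (-38 + (6 - 2)*(-755/189))/3 = (-38 + 4*(-755/189))/3 = (-38 - 3020/189)/3 = (1/3)*(-10202/189) = -10202/567 ≈ -17.993)
47222 - N = 47222 - 1*(-10202/567) = 47222 + 10202/567 = 26785076/567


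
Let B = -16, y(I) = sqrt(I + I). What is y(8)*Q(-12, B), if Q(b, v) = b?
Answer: -48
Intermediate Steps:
y(I) = sqrt(2)*sqrt(I) (y(I) = sqrt(2*I) = sqrt(2)*sqrt(I))
y(8)*Q(-12, B) = (sqrt(2)*sqrt(8))*(-12) = (sqrt(2)*(2*sqrt(2)))*(-12) = 4*(-12) = -48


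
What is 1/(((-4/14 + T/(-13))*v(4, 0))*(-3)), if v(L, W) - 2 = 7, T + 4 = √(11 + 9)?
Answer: 91/13176 + 637*√5/13176 ≈ 0.11501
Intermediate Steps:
T = -4 + 2*√5 (T = -4 + √(11 + 9) = -4 + √20 = -4 + 2*√5 ≈ 0.47214)
v(L, W) = 9 (v(L, W) = 2 + 7 = 9)
1/(((-4/14 + T/(-13))*v(4, 0))*(-3)) = 1/(((-4/14 + (-4 + 2*√5)/(-13))*9)*(-3)) = 1/(((-4*1/14 + (-4 + 2*√5)*(-1/13))*9)*(-3)) = 1/(((-2/7 + (4/13 - 2*√5/13))*9)*(-3)) = 1/(((2/91 - 2*√5/13)*9)*(-3)) = 1/((18/91 - 18*√5/13)*(-3)) = 1/(-54/91 + 54*√5/13)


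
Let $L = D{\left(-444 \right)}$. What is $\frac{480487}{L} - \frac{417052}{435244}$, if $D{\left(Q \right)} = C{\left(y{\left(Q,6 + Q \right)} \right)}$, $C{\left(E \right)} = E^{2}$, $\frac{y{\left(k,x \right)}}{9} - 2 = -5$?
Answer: $\frac{52206263230}{79323219} \approx 658.15$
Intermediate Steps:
$y{\left(k,x \right)} = -27$ ($y{\left(k,x \right)} = 18 + 9 \left(-5\right) = 18 - 45 = -27$)
$D{\left(Q \right)} = 729$ ($D{\left(Q \right)} = \left(-27\right)^{2} = 729$)
$L = 729$
$\frac{480487}{L} - \frac{417052}{435244} = \frac{480487}{729} - \frac{417052}{435244} = 480487 \cdot \frac{1}{729} - \frac{104263}{108811} = \frac{480487}{729} - \frac{104263}{108811} = \frac{52206263230}{79323219}$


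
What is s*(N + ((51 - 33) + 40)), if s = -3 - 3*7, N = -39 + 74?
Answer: -2232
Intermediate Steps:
N = 35
s = -24 (s = -3 - 21 = -24)
s*(N + ((51 - 33) + 40)) = -24*(35 + ((51 - 33) + 40)) = -24*(35 + (18 + 40)) = -24*(35 + 58) = -24*93 = -2232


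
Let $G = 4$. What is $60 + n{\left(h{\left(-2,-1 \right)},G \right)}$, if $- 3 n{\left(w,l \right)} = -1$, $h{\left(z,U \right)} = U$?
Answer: $\frac{181}{3} \approx 60.333$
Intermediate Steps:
$n{\left(w,l \right)} = \frac{1}{3}$ ($n{\left(w,l \right)} = \left(- \frac{1}{3}\right) \left(-1\right) = \frac{1}{3}$)
$60 + n{\left(h{\left(-2,-1 \right)},G \right)} = 60 + \frac{1}{3} = \frac{181}{3}$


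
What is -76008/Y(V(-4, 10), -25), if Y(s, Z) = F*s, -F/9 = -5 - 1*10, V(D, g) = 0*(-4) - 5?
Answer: 25336/225 ≈ 112.60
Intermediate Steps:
V(D, g) = -5 (V(D, g) = 0 - 5 = -5)
F = 135 (F = -9*(-5 - 1*10) = -9*(-5 - 10) = -9*(-15) = 135)
Y(s, Z) = 135*s
-76008/Y(V(-4, 10), -25) = -76008/(135*(-5)) = -76008/(-675) = -76008*(-1/675) = 25336/225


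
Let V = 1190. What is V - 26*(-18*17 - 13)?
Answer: 9484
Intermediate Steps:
V - 26*(-18*17 - 13) = 1190 - 26*(-18*17 - 13) = 1190 - 26*(-306 - 13) = 1190 - 26*(-319) = 1190 + 8294 = 9484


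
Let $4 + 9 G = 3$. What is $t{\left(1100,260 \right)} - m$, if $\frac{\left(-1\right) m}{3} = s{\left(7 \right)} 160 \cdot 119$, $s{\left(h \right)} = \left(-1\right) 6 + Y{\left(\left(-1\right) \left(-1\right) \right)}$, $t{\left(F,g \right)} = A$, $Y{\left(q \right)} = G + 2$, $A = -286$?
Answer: $- \frac{705338}{3} \approx -2.3511 \cdot 10^{5}$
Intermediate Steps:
$G = - \frac{1}{9}$ ($G = - \frac{4}{9} + \frac{1}{9} \cdot 3 = - \frac{4}{9} + \frac{1}{3} = - \frac{1}{9} \approx -0.11111$)
$Y{\left(q \right)} = \frac{17}{9}$ ($Y{\left(q \right)} = - \frac{1}{9} + 2 = \frac{17}{9}$)
$t{\left(F,g \right)} = -286$
$s{\left(h \right)} = - \frac{37}{9}$ ($s{\left(h \right)} = \left(-1\right) 6 + \frac{17}{9} = -6 + \frac{17}{9} = - \frac{37}{9}$)
$m = \frac{704480}{3}$ ($m = - 3 \left(- \frac{37}{9}\right) 160 \cdot 119 = - 3 \left(\left(- \frac{5920}{9}\right) 119\right) = \left(-3\right) \left(- \frac{704480}{9}\right) = \frac{704480}{3} \approx 2.3483 \cdot 10^{5}$)
$t{\left(1100,260 \right)} - m = -286 - \frac{704480}{3} = - \frac{705338}{3}$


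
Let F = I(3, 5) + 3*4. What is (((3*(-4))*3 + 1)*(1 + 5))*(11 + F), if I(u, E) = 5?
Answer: -5880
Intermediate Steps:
F = 17 (F = 5 + 3*4 = 5 + 12 = 17)
(((3*(-4))*3 + 1)*(1 + 5))*(11 + F) = (((3*(-4))*3 + 1)*(1 + 5))*(11 + 17) = ((-12*3 + 1)*6)*28 = ((-36 + 1)*6)*28 = -35*6*28 = -210*28 = -5880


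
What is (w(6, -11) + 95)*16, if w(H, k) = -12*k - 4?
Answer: 3568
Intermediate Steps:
w(H, k) = -4 - 12*k
(w(6, -11) + 95)*16 = ((-4 - 12*(-11)) + 95)*16 = ((-4 + 132) + 95)*16 = (128 + 95)*16 = 223*16 = 3568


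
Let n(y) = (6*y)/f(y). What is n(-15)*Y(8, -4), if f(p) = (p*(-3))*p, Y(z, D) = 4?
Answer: 8/15 ≈ 0.53333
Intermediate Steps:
f(p) = -3*p² (f(p) = (-3*p)*p = -3*p²)
n(y) = -2/y (n(y) = (6*y)/((-3*y²)) = (6*y)*(-1/(3*y²)) = -2/y)
n(-15)*Y(8, -4) = -2/(-15)*4 = -2*(-1/15)*4 = (2/15)*4 = 8/15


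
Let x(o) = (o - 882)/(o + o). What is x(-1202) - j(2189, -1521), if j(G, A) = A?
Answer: 914642/601 ≈ 1521.9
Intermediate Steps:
x(o) = (-882 + o)/(2*o) (x(o) = (-882 + o)/((2*o)) = (-882 + o)*(1/(2*o)) = (-882 + o)/(2*o))
x(-1202) - j(2189, -1521) = (½)*(-882 - 1202)/(-1202) - 1*(-1521) = (½)*(-1/1202)*(-2084) + 1521 = 521/601 + 1521 = 914642/601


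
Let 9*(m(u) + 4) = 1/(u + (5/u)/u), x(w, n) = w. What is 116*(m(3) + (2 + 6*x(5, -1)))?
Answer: 26013/8 ≈ 3251.6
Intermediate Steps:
m(u) = -4 + 1/(9*(u + 5/u²)) (m(u) = -4 + 1/(9*(u + (5/u)/u)) = -4 + 1/(9*(u + 5/u²)))
116*(m(3) + (2 + 6*x(5, -1))) = 116*((-180 + 3² - 36*3³)/(9*(5 + 3³)) + (2 + 6*5)) = 116*((-180 + 9 - 36*27)/(9*(5 + 27)) + (2 + 30)) = 116*((⅑)*(-180 + 9 - 972)/32 + 32) = 116*((⅑)*(1/32)*(-1143) + 32) = 116*(-127/32 + 32) = 116*(897/32) = 26013/8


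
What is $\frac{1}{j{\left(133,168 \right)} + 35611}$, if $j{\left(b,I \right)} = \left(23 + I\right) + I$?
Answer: $\frac{1}{35970} \approx 2.7801 \cdot 10^{-5}$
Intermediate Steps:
$j{\left(b,I \right)} = 23 + 2 I$
$\frac{1}{j{\left(133,168 \right)} + 35611} = \frac{1}{\left(23 + 2 \cdot 168\right) + 35611} = \frac{1}{\left(23 + 336\right) + 35611} = \frac{1}{359 + 35611} = \frac{1}{35970}$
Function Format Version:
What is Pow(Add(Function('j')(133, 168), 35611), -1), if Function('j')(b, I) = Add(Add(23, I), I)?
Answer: Rational(1, 35970) ≈ 2.7801e-5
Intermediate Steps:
Function('j')(b, I) = Add(23, Mul(2, I))
Pow(Add(Function('j')(133, 168), 35611), -1) = Pow(Add(Add(23, Mul(2, 168)), 35611), -1) = Pow(Add(Add(23, 336), 35611), -1) = Pow(Add(359, 35611), -1) = Pow(35970, -1) = Rational(1, 35970)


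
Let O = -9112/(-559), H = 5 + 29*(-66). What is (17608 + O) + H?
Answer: 8784853/559 ≈ 15715.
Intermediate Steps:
H = -1909 (H = 5 - 1914 = -1909)
O = 9112/559 (O = -9112*(-1/559) = 9112/559 ≈ 16.301)
(17608 + O) + H = (17608 + 9112/559) - 1909 = 9851984/559 - 1909 = 8784853/559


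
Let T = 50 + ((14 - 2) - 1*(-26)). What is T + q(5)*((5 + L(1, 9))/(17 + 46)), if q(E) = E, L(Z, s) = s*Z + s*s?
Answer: 6019/63 ≈ 95.540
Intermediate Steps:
L(Z, s) = s**2 + Z*s (L(Z, s) = Z*s + s**2 = s**2 + Z*s)
T = 88 (T = 50 + (12 + 26) = 50 + 38 = 88)
T + q(5)*((5 + L(1, 9))/(17 + 46)) = 88 + 5*((5 + 9*(1 + 9))/(17 + 46)) = 88 + 5*((5 + 9*10)/63) = 88 + 5*((5 + 90)*(1/63)) = 88 + 5*(95*(1/63)) = 88 + 5*(95/63) = 88 + 475/63 = 6019/63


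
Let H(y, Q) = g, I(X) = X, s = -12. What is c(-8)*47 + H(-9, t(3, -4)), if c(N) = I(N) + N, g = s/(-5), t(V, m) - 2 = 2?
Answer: -3748/5 ≈ -749.60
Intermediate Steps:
t(V, m) = 4 (t(V, m) = 2 + 2 = 4)
g = 12/5 (g = -12/(-5) = -12*(-1/5) = 12/5 ≈ 2.4000)
H(y, Q) = 12/5
c(N) = 2*N (c(N) = N + N = 2*N)
c(-8)*47 + H(-9, t(3, -4)) = (2*(-8))*47 + 12/5 = -16*47 + 12/5 = -752 + 12/5 = -3748/5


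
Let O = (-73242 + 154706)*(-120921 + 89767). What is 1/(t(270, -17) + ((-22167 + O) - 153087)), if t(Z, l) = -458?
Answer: -1/2538105168 ≈ -3.9399e-10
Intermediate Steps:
O = -2537929456 (O = 81464*(-31154) = -2537929456)
1/(t(270, -17) + ((-22167 + O) - 153087)) = 1/(-458 + ((-22167 - 2537929456) - 153087)) = 1/(-458 + (-2537951623 - 153087)) = 1/(-458 - 2538104710) = 1/(-2538105168) = -1/2538105168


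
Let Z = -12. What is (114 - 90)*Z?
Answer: -288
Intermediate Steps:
(114 - 90)*Z = (114 - 90)*(-12) = 24*(-12) = -288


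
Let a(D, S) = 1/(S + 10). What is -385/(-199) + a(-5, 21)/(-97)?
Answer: 1157496/598393 ≈ 1.9343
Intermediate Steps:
a(D, S) = 1/(10 + S)
-385/(-199) + a(-5, 21)/(-97) = -385/(-199) + 1/((10 + 21)*(-97)) = -385*(-1/199) - 1/97/31 = 385/199 + (1/31)*(-1/97) = 385/199 - 1/3007 = 1157496/598393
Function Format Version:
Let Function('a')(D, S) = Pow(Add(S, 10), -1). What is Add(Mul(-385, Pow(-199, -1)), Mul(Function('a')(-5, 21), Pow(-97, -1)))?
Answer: Rational(1157496, 598393) ≈ 1.9343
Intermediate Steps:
Function('a')(D, S) = Pow(Add(10, S), -1)
Add(Mul(-385, Pow(-199, -1)), Mul(Function('a')(-5, 21), Pow(-97, -1))) = Add(Mul(-385, Pow(-199, -1)), Mul(Pow(Add(10, 21), -1), Pow(-97, -1))) = Add(Mul(-385, Rational(-1, 199)), Mul(Pow(31, -1), Rational(-1, 97))) = Add(Rational(385, 199), Mul(Rational(1, 31), Rational(-1, 97))) = Add(Rational(385, 199), Rational(-1, 3007)) = Rational(1157496, 598393)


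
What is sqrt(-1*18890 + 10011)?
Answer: I*sqrt(8879) ≈ 94.228*I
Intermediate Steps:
sqrt(-1*18890 + 10011) = sqrt(-18890 + 10011) = sqrt(-8879) = I*sqrt(8879)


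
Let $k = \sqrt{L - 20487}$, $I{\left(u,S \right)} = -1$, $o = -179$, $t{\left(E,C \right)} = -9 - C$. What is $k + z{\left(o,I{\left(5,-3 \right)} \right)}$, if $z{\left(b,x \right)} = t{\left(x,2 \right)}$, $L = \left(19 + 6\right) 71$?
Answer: $-11 + 2 i \sqrt{4678} \approx -11.0 + 136.79 i$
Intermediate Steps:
$L = 1775$ ($L = 25 \cdot 71 = 1775$)
$z{\left(b,x \right)} = -11$ ($z{\left(b,x \right)} = -9 - 2 = -11$)
$k = 2 i \sqrt{4678}$ ($k = \sqrt{1775 - 20487} = \sqrt{-18712} = 2 i \sqrt{4678} \approx 136.79 i$)
$k + z{\left(o,I{\left(5,-3 \right)} \right)} = 2 i \sqrt{4678} - 11 = -11 + 2 i \sqrt{4678}$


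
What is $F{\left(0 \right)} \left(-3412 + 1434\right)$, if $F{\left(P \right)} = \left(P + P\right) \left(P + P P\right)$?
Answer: $0$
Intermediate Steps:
$F{\left(P \right)} = 2 P \left(P + P^{2}\right)$
$F{\left(0 \right)} \left(-3412 + 1434\right) = 2 \cdot 0^{2} \left(1 + 0\right) \left(-3412 + 1434\right) = 2 \cdot 0 \cdot 1 \left(-1978\right) = 0 \left(-1978\right) = 0$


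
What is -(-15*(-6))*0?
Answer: 0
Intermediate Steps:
-(-15*(-6))*0 = -90*0 = -1*0 = 0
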